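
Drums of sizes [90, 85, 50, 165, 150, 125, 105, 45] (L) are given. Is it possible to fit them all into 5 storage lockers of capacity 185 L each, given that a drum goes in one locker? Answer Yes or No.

Yes

A valid assignment using 5 storage lockers:
  locker 1: 165 = 165
  locker 2: 150 = 150
  locker 3: 125 + 50 = 175
  locker 4: 105 + 45 = 150
  locker 5: 90 + 85 = 175
Every load is within 185 L, so 5 storage lockers suffice.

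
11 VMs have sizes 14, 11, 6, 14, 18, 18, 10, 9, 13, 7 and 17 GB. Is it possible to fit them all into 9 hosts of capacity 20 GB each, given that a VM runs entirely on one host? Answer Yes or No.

Yes

A valid assignment using 8 hosts:
  host 1: 18 = 18
  host 2: 18 = 18
  host 3: 17 = 17
  host 4: 14 + 6 = 20
  host 5: 14 = 14
  host 6: 13 + 7 = 20
  host 7: 11 + 9 = 20
  host 8: 10 = 10
That uses only 8 ≤ 9, so 9 hosts are enough.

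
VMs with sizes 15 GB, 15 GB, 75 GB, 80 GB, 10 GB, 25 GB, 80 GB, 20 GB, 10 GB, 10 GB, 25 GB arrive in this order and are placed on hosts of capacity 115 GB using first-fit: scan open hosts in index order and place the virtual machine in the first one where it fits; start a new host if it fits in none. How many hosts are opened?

  15 → host 1 (new)  [load 15/115]
  15 → host 1  [load 30/115]
  75 → host 1  [load 105/115]
  80 → host 2 (new)  [load 80/115]
  10 → host 1  [load 115/115]
  25 → host 2  [load 105/115]
  80 → host 3 (new)  [load 80/115]
  20 → host 3  [load 100/115]
  10 → host 2  [load 115/115]
  10 → host 3  [load 110/115]
  25 → host 4 (new)  [load 25/115]
4 hosts opened.

4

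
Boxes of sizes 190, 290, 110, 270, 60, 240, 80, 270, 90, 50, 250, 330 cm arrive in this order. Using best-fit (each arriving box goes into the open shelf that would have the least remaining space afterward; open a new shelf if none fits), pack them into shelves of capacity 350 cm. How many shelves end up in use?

7

  190 → shelf 1 (new)  [load 190/350]
  290 → shelf 2 (new)  [load 290/350]
  110 → shelf 1  [load 300/350]
  270 → shelf 3 (new)  [load 270/350]
  60 → shelf 2  [load 350/350]
  240 → shelf 4 (new)  [load 240/350]
  80 → shelf 3  [load 350/350]
  270 → shelf 5 (new)  [load 270/350]
  90 → shelf 4  [load 330/350]
  50 → shelf 1  [load 350/350]
  250 → shelf 6 (new)  [load 250/350]
  330 → shelf 7 (new)  [load 330/350]
7 shelves opened.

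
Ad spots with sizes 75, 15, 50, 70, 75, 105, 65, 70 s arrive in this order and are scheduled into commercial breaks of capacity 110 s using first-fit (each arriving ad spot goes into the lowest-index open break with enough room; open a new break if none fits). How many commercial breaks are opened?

7

  75 → break 1 (new)  [load 75/110]
  15 → break 1  [load 90/110]
  50 → break 2 (new)  [load 50/110]
  70 → break 3 (new)  [load 70/110]
  75 → break 4 (new)  [load 75/110]
  105 → break 5 (new)  [load 105/110]
  65 → break 6 (new)  [load 65/110]
  70 → break 7 (new)  [load 70/110]
7 commercial breaks opened.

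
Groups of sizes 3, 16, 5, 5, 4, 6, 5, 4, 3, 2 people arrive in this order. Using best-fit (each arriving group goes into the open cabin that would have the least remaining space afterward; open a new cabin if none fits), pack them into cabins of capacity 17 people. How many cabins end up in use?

  3 → cabin 1 (new)  [load 3/17]
  16 → cabin 2 (new)  [load 16/17]
  5 → cabin 1  [load 8/17]
  5 → cabin 1  [load 13/17]
  4 → cabin 1  [load 17/17]
  6 → cabin 3 (new)  [load 6/17]
  5 → cabin 3  [load 11/17]
  4 → cabin 3  [load 15/17]
  3 → cabin 4 (new)  [load 3/17]
  2 → cabin 3  [load 17/17]
4 cabins opened.

4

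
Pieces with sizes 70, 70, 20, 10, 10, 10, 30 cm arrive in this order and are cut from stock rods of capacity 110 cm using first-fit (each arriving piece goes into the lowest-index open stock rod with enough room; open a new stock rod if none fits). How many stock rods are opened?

2

  70 → stock rod 1 (new)  [load 70/110]
  70 → stock rod 2 (new)  [load 70/110]
  20 → stock rod 1  [load 90/110]
  10 → stock rod 1  [load 100/110]
  10 → stock rod 1  [load 110/110]
  10 → stock rod 2  [load 80/110]
  30 → stock rod 2  [load 110/110]
2 stock rods opened.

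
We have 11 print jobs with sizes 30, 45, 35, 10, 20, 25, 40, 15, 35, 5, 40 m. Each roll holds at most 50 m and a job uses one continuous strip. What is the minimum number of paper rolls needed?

Total = 45 + 40 + 40 + 35 + 35 + 30 + 25 + 20 + 15 + 10 + 5 = 300 m.
Lower bound: ⌈300/50⌉ = 6 paper rolls.
A packing using 7 paper rolls:
  roll 1: 45 + 5 = 50
  roll 2: 40 + 10 = 50
  roll 3: 40 = 40
  roll 4: 35 + 15 = 50
  roll 5: 35 = 35
  roll 6: 30 + 20 = 50
  roll 7: 25 = 25
No arrangement into 6 paper rolls stays within capacity, so 7 is optimal.

7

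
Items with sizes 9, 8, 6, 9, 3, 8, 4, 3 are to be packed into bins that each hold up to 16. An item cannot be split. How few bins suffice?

4

Total = 9 + 9 + 8 + 8 + 6 + 4 + 3 + 3 = 50.
Lower bound: ⌈50/16⌉ = 4 bins.
A packing using 4 bins:
  bin 1: 9 + 6 = 15
  bin 2: 9 + 4 + 3 = 16
  bin 3: 8 + 8 = 16
  bin 4: 3 = 3
This matches the lower bound, so 4 is optimal.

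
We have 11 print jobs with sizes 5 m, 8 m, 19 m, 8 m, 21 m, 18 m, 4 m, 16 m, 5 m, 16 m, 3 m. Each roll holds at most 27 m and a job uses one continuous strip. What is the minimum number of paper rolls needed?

5

Total = 21 + 19 + 18 + 16 + 16 + 8 + 8 + 5 + 5 + 4 + 3 = 123 m.
Lower bound: ⌈123/27⌉ = 5 paper rolls.
A packing using 5 paper rolls:
  roll 1: 21 + 5 = 26
  roll 2: 19 + 8 = 27
  roll 3: 18 + 8 = 26
  roll 4: 16 + 5 + 4 = 25
  roll 5: 16 + 3 = 19
This matches the lower bound, so 5 is optimal.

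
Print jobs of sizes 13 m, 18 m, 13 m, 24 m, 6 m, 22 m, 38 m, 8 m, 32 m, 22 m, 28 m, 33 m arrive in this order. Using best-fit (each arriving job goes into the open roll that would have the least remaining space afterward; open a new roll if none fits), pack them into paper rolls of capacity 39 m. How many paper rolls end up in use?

  13 → roll 1 (new)  [load 13/39]
  18 → roll 1  [load 31/39]
  13 → roll 2 (new)  [load 13/39]
  24 → roll 2  [load 37/39]
  6 → roll 1  [load 37/39]
  22 → roll 3 (new)  [load 22/39]
  38 → roll 4 (new)  [load 38/39]
  8 → roll 3  [load 30/39]
  32 → roll 5 (new)  [load 32/39]
  22 → roll 6 (new)  [load 22/39]
  28 → roll 7 (new)  [load 28/39]
  33 → roll 8 (new)  [load 33/39]
8 paper rolls opened.

8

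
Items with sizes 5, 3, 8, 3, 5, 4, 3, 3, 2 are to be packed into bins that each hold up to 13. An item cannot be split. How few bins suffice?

Total = 8 + 5 + 5 + 4 + 3 + 3 + 3 + 3 + 2 = 36.
Lower bound: ⌈36/13⌉ = 3 bins.
A packing using 3 bins:
  bin 1: 8 + 5 = 13
  bin 2: 5 + 4 + 3 = 12
  bin 3: 3 + 3 + 3 + 2 = 11
This matches the lower bound, so 3 is optimal.

3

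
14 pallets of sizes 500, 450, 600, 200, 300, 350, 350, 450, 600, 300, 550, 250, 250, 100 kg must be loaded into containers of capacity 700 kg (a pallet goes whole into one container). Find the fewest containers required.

Total = 600 + 600 + 550 + 500 + 450 + 450 + 350 + 350 + 300 + 300 + 250 + 250 + 200 + 100 = 5250 kg.
Lower bound: ⌈5250/700⌉ = 8 containers.
A packing using 8 containers:
  container 1: 600 + 100 = 700
  container 2: 600 = 600
  container 3: 550 = 550
  container 4: 500 + 200 = 700
  container 5: 450 + 250 = 700
  container 6: 450 + 250 = 700
  container 7: 350 + 350 = 700
  container 8: 300 + 300 = 600
This matches the lower bound, so 8 is optimal.

8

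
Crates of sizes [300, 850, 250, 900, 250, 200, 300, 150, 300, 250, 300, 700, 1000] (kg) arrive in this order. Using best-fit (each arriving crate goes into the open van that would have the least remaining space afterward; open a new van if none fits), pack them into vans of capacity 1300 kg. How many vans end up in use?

  300 → van 1 (new)  [load 300/1300]
  850 → van 1  [load 1150/1300]
  250 → van 2 (new)  [load 250/1300]
  900 → van 2  [load 1150/1300]
  250 → van 3 (new)  [load 250/1300]
  200 → van 3  [load 450/1300]
  300 → van 3  [load 750/1300]
  150 → van 1  [load 1300/1300]
  300 → van 3  [load 1050/1300]
  250 → van 3  [load 1300/1300]
  300 → van 4 (new)  [load 300/1300]
  700 → van 4  [load 1000/1300]
  1000 → van 5 (new)  [load 1000/1300]
5 vans opened.

5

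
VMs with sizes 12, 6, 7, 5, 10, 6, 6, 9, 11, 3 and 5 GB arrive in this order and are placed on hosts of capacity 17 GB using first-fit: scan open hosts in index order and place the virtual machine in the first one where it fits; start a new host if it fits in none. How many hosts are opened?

5

  12 → host 1 (new)  [load 12/17]
  6 → host 2 (new)  [load 6/17]
  7 → host 2  [load 13/17]
  5 → host 1  [load 17/17]
  10 → host 3 (new)  [load 10/17]
  6 → host 3  [load 16/17]
  6 → host 4 (new)  [load 6/17]
  9 → host 4  [load 15/17]
  11 → host 5 (new)  [load 11/17]
  3 → host 2  [load 16/17]
  5 → host 5  [load 16/17]
5 hosts opened.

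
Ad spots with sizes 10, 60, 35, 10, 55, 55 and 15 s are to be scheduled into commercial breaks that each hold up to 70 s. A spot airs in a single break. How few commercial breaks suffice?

4

Total = 60 + 55 + 55 + 35 + 15 + 10 + 10 = 240 s.
Lower bound: ⌈240/70⌉ = 4 commercial breaks.
A packing using 4 commercial breaks:
  break 1: 60 + 10 = 70
  break 2: 55 + 15 = 70
  break 3: 55 + 10 = 65
  break 4: 35 = 35
This matches the lower bound, so 4 is optimal.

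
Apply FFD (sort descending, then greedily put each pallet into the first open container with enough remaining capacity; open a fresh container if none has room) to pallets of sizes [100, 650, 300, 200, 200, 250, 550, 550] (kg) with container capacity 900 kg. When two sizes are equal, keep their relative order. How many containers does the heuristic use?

4

Sorted descending: 650, 550, 550, 300, 250, 200, 200, 100.
  650 → container 1 (new)  [load 650/900]
  550 → container 2 (new)  [load 550/900]
  550 → container 3 (new)  [load 550/900]
  300 → container 2  [load 850/900]
  250 → container 1  [load 900/900]
  200 → container 3  [load 750/900]
  200 → container 4 (new)  [load 200/900]
  100 → container 3  [load 850/900]
4 containers opened.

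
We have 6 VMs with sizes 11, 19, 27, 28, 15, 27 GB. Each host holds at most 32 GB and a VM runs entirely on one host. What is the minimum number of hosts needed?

Total = 28 + 27 + 27 + 19 + 15 + 11 = 127 GB.
Lower bound: ⌈127/32⌉ = 4 hosts.
A packing using 5 hosts:
  host 1: 28 = 28
  host 2: 27 = 27
  host 3: 27 = 27
  host 4: 19 + 11 = 30
  host 5: 15 = 15
No arrangement into 4 hosts stays within capacity, so 5 is optimal.

5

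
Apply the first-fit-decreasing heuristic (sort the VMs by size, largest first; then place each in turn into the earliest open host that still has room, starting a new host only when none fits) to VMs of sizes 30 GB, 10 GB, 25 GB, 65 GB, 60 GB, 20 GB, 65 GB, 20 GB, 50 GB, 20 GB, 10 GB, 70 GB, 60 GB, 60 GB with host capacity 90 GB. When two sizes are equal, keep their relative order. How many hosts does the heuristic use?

Sorted descending: 70, 65, 65, 60, 60, 60, 50, 30, 25, 20, 20, 20, 10, 10.
  70 → host 1 (new)  [load 70/90]
  65 → host 2 (new)  [load 65/90]
  65 → host 3 (new)  [load 65/90]
  60 → host 4 (new)  [load 60/90]
  60 → host 5 (new)  [load 60/90]
  60 → host 6 (new)  [load 60/90]
  50 → host 7 (new)  [load 50/90]
  30 → host 4  [load 90/90]
  25 → host 2  [load 90/90]
  20 → host 1  [load 90/90]
  20 → host 3  [load 85/90]
  20 → host 5  [load 80/90]
  10 → host 5  [load 90/90]
  10 → host 6  [load 70/90]
7 hosts opened.

7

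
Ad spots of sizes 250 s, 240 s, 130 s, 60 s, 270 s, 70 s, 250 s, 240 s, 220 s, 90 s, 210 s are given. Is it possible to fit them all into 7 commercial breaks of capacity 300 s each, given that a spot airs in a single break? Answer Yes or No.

Total = 2030 s; ⌈2030/300⌉ = 7.
The bound of 7 does not rule out 7, but exhaustive search shows no assignment into 7 commercial breaks of capacity 300 s exists — the minimum is 8.

No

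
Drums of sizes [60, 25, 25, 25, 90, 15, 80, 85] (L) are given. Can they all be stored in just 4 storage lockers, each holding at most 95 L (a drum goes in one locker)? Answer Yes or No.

No

Total = 405 L; ⌈405/95⌉ = 5.
At least 5 storage lockers are required, but only 4 are allowed.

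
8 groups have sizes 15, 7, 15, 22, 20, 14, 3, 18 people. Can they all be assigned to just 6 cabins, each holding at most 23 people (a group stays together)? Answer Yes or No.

Yes

A valid assignment using 6 cabins:
  cabin 1: 22 = 22
  cabin 2: 20 + 3 = 23
  cabin 3: 18 = 18
  cabin 4: 15 + 7 = 22
  cabin 5: 15 = 15
  cabin 6: 14 = 14
Every load is within 23 people, so 6 cabins suffice.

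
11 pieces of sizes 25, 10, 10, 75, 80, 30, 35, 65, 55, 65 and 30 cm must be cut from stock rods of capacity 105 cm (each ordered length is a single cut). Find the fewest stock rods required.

5

Total = 80 + 75 + 65 + 65 + 55 + 35 + 30 + 30 + 25 + 10 + 10 = 480 cm.
Lower bound: ⌈480/105⌉ = 5 stock rods.
A packing using 5 stock rods:
  stock rod 1: 80 + 25 = 105
  stock rod 2: 75 + 30 = 105
  stock rod 3: 65 + 35 = 100
  stock rod 4: 65 + 30 + 10 = 105
  stock rod 5: 55 + 10 = 65
This matches the lower bound, so 5 is optimal.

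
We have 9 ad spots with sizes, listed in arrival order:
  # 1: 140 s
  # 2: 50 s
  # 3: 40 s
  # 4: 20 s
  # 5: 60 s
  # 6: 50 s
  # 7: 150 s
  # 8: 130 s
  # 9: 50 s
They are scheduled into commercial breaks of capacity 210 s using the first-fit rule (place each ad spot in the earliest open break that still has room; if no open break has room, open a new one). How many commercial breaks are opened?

4

  140 → break 1 (new)  [load 140/210]
  50 → break 1  [load 190/210]
  40 → break 2 (new)  [load 40/210]
  20 → break 1  [load 210/210]
  60 → break 2  [load 100/210]
  50 → break 2  [load 150/210]
  150 → break 3 (new)  [load 150/210]
  130 → break 4 (new)  [load 130/210]
  50 → break 2  [load 200/210]
4 commercial breaks opened.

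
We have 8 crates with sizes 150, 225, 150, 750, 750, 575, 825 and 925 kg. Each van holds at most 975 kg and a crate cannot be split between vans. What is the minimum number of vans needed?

Total = 925 + 825 + 750 + 750 + 575 + 225 + 150 + 150 = 4350 kg.
Lower bound: ⌈4350/975⌉ = 5 vans.
A packing using 5 vans:
  van 1: 925 = 925
  van 2: 825 + 150 = 975
  van 3: 750 + 225 = 975
  van 4: 750 + 150 = 900
  van 5: 575 = 575
This matches the lower bound, so 5 is optimal.

5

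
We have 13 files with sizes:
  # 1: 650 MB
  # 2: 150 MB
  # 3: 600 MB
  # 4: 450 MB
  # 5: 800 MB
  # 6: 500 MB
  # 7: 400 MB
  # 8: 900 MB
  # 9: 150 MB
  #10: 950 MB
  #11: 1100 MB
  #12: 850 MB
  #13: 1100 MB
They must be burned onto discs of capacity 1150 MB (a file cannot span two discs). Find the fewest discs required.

9

Total = 1100 + 1100 + 950 + 900 + 850 + 800 + 650 + 600 + 500 + 450 + 400 + 150 + 150 = 8600 MB.
Lower bound: ⌈8600/1150⌉ = 8 discs.
A packing using 9 discs:
  disc 1: 1100 = 1100
  disc 2: 1100 = 1100
  disc 3: 950 + 150 = 1100
  disc 4: 900 + 150 = 1050
  disc 5: 850 = 850
  disc 6: 800 = 800
  disc 7: 650 + 500 = 1150
  disc 8: 600 + 450 = 1050
  disc 9: 400 = 400
No arrangement into 8 discs stays within capacity, so 9 is optimal.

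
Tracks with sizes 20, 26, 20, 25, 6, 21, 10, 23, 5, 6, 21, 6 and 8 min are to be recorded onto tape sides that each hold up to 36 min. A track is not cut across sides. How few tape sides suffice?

Total = 26 + 25 + 23 + 21 + 21 + 20 + 20 + 10 + 8 + 6 + 6 + 6 + 5 = 197 min.
Lower bound: ⌈197/36⌉ = 6 tape sides.
Also, 7 tracks each exceed 18 min, and no two of those can share a side, so at least 7 tape sides are needed.
A packing using 7 tape sides:
  side 1: 26 + 10 = 36
  side 2: 25 + 8 = 33
  side 3: 23 + 6 + 6 = 35
  side 4: 21 + 6 + 5 = 32
  side 5: 21 = 21
  side 6: 20 = 20
  side 7: 20 = 20
This matches the lower bound, so 7 is optimal.

7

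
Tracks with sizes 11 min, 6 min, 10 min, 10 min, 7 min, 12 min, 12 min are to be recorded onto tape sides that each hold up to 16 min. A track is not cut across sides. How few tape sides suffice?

Total = 12 + 12 + 11 + 10 + 10 + 7 + 6 = 68 min.
Lower bound: ⌈68/16⌉ = 5 tape sides.
A packing using 6 tape sides:
  side 1: 12 = 12
  side 2: 12 = 12
  side 3: 11 = 11
  side 4: 10 + 6 = 16
  side 5: 10 = 10
  side 6: 7 = 7
No arrangement into 5 tape sides stays within capacity, so 6 is optimal.

6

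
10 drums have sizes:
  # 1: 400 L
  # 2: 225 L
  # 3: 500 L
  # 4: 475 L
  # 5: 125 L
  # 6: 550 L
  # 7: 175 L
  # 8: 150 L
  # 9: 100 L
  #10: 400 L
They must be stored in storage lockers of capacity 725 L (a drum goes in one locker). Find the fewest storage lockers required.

5

Total = 550 + 500 + 475 + 400 + 400 + 225 + 175 + 150 + 125 + 100 = 3100 L.
Lower bound: ⌈3100/725⌉ = 5 storage lockers.
A packing using 5 storage lockers:
  locker 1: 550 + 175 = 725
  locker 2: 500 + 225 = 725
  locker 3: 475 + 150 + 100 = 725
  locker 4: 400 + 125 = 525
  locker 5: 400 = 400
This matches the lower bound, so 5 is optimal.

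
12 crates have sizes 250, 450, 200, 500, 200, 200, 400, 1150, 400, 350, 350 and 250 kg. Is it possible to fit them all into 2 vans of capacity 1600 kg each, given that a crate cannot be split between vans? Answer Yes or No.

Total = 4700 kg; ⌈4700/1600⌉ = 3.
At least 3 vans are required, but only 2 are allowed.

No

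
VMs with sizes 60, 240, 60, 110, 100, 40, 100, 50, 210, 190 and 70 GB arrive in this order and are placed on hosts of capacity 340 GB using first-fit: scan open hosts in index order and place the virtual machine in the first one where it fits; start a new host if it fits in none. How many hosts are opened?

  60 → host 1 (new)  [load 60/340]
  240 → host 1  [load 300/340]
  60 → host 2 (new)  [load 60/340]
  110 → host 2  [load 170/340]
  100 → host 2  [load 270/340]
  40 → host 1  [load 340/340]
  100 → host 3 (new)  [load 100/340]
  50 → host 2  [load 320/340]
  210 → host 3  [load 310/340]
  190 → host 4 (new)  [load 190/340]
  70 → host 4  [load 260/340]
4 hosts opened.

4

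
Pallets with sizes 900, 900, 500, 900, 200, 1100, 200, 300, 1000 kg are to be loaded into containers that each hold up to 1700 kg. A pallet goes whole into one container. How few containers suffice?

5

Total = 1100 + 1000 + 900 + 900 + 900 + 500 + 300 + 200 + 200 = 6000 kg.
Lower bound: ⌈6000/1700⌉ = 4 containers.
Also, 5 pallets each exceed 850 kg, and no two of those can share a container, so at least 5 containers are needed.
A packing using 5 containers:
  container 1: 1100 + 500 = 1600
  container 2: 1000 + 300 + 200 + 200 = 1700
  container 3: 900 = 900
  container 4: 900 = 900
  container 5: 900 = 900
This matches the lower bound, so 5 is optimal.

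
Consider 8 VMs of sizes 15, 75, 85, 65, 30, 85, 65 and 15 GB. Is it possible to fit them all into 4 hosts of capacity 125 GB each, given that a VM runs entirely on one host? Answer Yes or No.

Total = 435 GB; ⌈435/125⌉ = 4.
5 VMs each exceed half the capacity and cannot share a host, forcing at least 5 hosts.
At least 5 hosts are required, but only 4 are allowed.

No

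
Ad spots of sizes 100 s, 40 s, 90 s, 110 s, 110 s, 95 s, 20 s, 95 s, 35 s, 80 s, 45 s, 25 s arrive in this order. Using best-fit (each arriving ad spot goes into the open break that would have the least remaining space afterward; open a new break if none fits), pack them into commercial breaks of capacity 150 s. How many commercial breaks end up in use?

7

  100 → break 1 (new)  [load 100/150]
  40 → break 1  [load 140/150]
  90 → break 2 (new)  [load 90/150]
  110 → break 3 (new)  [load 110/150]
  110 → break 4 (new)  [load 110/150]
  95 → break 5 (new)  [load 95/150]
  20 → break 3  [load 130/150]
  95 → break 6 (new)  [load 95/150]
  35 → break 4  [load 145/150]
  80 → break 7 (new)  [load 80/150]
  45 → break 5  [load 140/150]
  25 → break 6  [load 120/150]
7 commercial breaks opened.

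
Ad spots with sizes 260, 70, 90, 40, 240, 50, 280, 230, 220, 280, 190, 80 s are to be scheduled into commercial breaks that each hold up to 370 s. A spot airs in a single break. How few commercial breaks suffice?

Total = 280 + 280 + 260 + 240 + 230 + 220 + 190 + 90 + 80 + 70 + 50 + 40 = 2030 s.
Lower bound: ⌈2030/370⌉ = 6 commercial breaks.
Also, 7 ad spots each exceed 185 s, and no two of those can share a break, so at least 7 commercial breaks are needed.
A packing using 7 commercial breaks:
  break 1: 280 + 90 = 370
  break 2: 280 + 80 = 360
  break 3: 260 + 70 + 40 = 370
  break 4: 240 + 50 = 290
  break 5: 230 = 230
  break 6: 220 = 220
  break 7: 190 = 190
This matches the lower bound, so 7 is optimal.

7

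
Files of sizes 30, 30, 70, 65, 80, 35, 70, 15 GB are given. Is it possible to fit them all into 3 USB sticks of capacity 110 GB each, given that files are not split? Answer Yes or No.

Total = 395 GB; ⌈395/110⌉ = 4.
At least 4 USB sticks are required, but only 3 are allowed.

No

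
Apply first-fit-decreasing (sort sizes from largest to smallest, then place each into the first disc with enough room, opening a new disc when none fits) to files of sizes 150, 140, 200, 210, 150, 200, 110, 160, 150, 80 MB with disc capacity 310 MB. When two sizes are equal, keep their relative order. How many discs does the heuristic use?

6

Sorted descending: 210, 200, 200, 160, 150, 150, 150, 140, 110, 80.
  210 → disc 1 (new)  [load 210/310]
  200 → disc 2 (new)  [load 200/310]
  200 → disc 3 (new)  [load 200/310]
  160 → disc 4 (new)  [load 160/310]
  150 → disc 4  [load 310/310]
  150 → disc 5 (new)  [load 150/310]
  150 → disc 5  [load 300/310]
  140 → disc 6 (new)  [load 140/310]
  110 → disc 2  [load 310/310]
  80 → disc 1  [load 290/310]
6 discs opened.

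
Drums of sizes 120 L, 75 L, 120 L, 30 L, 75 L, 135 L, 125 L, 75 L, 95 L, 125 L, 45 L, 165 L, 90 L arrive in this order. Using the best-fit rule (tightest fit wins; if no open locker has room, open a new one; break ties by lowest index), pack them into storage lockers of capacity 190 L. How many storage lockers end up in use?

9

  120 → locker 1 (new)  [load 120/190]
  75 → locker 2 (new)  [load 75/190]
  120 → locker 3 (new)  [load 120/190]
  30 → locker 1  [load 150/190]
  75 → locker 2  [load 150/190]
  135 → locker 4 (new)  [load 135/190]
  125 → locker 5 (new)  [load 125/190]
  75 → locker 6 (new)  [load 75/190]
  95 → locker 6  [load 170/190]
  125 → locker 7 (new)  [load 125/190]
  45 → locker 4  [load 180/190]
  165 → locker 8 (new)  [load 165/190]
  90 → locker 9 (new)  [load 90/190]
9 storage lockers opened.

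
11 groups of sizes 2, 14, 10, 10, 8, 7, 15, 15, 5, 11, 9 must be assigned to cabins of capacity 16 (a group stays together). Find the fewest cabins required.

8

Total = 15 + 15 + 14 + 11 + 10 + 10 + 9 + 8 + 7 + 5 + 2 = 106.
Lower bound: ⌈106/16⌉ = 7 cabins.
A packing using 8 cabins:
  cabin 1: 15 = 15
  cabin 2: 15 = 15
  cabin 3: 14 + 2 = 16
  cabin 4: 11 + 5 = 16
  cabin 5: 10 = 10
  cabin 6: 10 = 10
  cabin 7: 9 + 7 = 16
  cabin 8: 8 = 8
No arrangement into 7 cabins stays within capacity, so 8 is optimal.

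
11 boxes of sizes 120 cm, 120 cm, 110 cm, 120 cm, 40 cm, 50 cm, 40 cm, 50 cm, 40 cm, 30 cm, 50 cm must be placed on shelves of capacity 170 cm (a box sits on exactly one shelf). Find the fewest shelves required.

5

Total = 120 + 120 + 120 + 110 + 50 + 50 + 50 + 40 + 40 + 40 + 30 = 770 cm.
Lower bound: ⌈770/170⌉ = 5 shelves.
A packing using 5 shelves:
  shelf 1: 120 + 50 = 170
  shelf 2: 120 + 50 = 170
  shelf 3: 120 + 50 = 170
  shelf 4: 110 + 40 = 150
  shelf 5: 40 + 40 + 30 = 110
This matches the lower bound, so 5 is optimal.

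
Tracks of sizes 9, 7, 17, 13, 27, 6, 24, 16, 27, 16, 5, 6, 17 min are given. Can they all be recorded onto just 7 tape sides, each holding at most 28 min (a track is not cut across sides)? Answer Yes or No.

Total = 190 min; ⌈190/28⌉ = 7.
The bound of 7 does not rule out 7, but exhaustive search shows no assignment into 7 tape sides of capacity 28 min exists — the minimum is 8.

No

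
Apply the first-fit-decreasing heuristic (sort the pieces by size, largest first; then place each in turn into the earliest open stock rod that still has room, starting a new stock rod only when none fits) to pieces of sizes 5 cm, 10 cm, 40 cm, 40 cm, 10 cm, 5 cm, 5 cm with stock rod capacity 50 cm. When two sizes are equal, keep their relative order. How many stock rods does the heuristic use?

3

Sorted descending: 40, 40, 10, 10, 5, 5, 5.
  40 → stock rod 1 (new)  [load 40/50]
  40 → stock rod 2 (new)  [load 40/50]
  10 → stock rod 1  [load 50/50]
  10 → stock rod 2  [load 50/50]
  5 → stock rod 3 (new)  [load 5/50]
  5 → stock rod 3  [load 10/50]
  5 → stock rod 3  [load 15/50]
3 stock rods opened.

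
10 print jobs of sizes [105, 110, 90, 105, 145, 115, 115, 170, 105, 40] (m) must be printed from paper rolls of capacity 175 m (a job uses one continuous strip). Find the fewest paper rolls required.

9

Total = 170 + 145 + 115 + 115 + 110 + 105 + 105 + 105 + 90 + 40 = 1100 m.
Lower bound: ⌈1100/175⌉ = 7 paper rolls.
Also, 9 print jobs each exceed 175/2 m, and no two of those can share a roll, so at least 9 paper rolls are needed.
A packing using 9 paper rolls:
  roll 1: 170 = 170
  roll 2: 145 = 145
  roll 3: 115 + 40 = 155
  roll 4: 115 = 115
  roll 5: 110 = 110
  roll 6: 105 = 105
  roll 7: 105 = 105
  roll 8: 105 = 105
  roll 9: 90 = 90
This matches the lower bound, so 9 is optimal.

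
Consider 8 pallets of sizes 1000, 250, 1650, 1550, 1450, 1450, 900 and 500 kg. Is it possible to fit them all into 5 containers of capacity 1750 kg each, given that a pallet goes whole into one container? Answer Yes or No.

No

Total = 8750 kg; ⌈8750/1750⌉ = 5.
6 pallets each exceed half the capacity and cannot share a container, forcing at least 6 containers.
At least 6 containers are required, but only 5 are allowed.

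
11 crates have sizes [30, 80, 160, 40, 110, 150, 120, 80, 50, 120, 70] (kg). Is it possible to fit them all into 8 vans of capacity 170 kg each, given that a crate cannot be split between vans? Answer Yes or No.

A valid assignment using 7 vans:
  van 1: 160 = 160
  van 2: 150 = 150
  van 3: 120 + 50 = 170
  van 4: 120 + 40 = 160
  van 5: 110 + 30 = 140
  van 6: 80 + 80 = 160
  van 7: 70 = 70
That uses only 7 ≤ 8, so 8 vans are enough.

Yes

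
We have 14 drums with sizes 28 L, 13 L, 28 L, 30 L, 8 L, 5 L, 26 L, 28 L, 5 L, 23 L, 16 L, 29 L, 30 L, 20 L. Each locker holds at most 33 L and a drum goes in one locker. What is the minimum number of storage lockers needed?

10

Total = 30 + 30 + 29 + 28 + 28 + 28 + 26 + 23 + 20 + 16 + 13 + 8 + 5 + 5 = 289 L.
Lower bound: ⌈289/33⌉ = 9 storage lockers.
A packing using 10 storage lockers:
  locker 1: 30 = 30
  locker 2: 30 = 30
  locker 3: 29 = 29
  locker 4: 28 + 5 = 33
  locker 5: 28 + 5 = 33
  locker 6: 28 = 28
  locker 7: 26 = 26
  locker 8: 23 + 8 = 31
  locker 9: 20 + 13 = 33
  locker 10: 16 = 16
No arrangement into 9 storage lockers stays within capacity, so 10 is optimal.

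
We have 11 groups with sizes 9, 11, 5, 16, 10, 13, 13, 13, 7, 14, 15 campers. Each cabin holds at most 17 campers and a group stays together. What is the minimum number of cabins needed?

9

Total = 16 + 15 + 14 + 13 + 13 + 13 + 11 + 10 + 9 + 7 + 5 = 126 campers.
Lower bound: ⌈126/17⌉ = 8 cabins.
Also, 9 groups each exceed 17/2 campers, and no two of those can share a cabin, so at least 9 cabins are needed.
A packing using 9 cabins:
  cabin 1: 16 = 16
  cabin 2: 15 = 15
  cabin 3: 14 = 14
  cabin 4: 13 = 13
  cabin 5: 13 = 13
  cabin 6: 13 = 13
  cabin 7: 11 + 5 = 16
  cabin 8: 10 + 7 = 17
  cabin 9: 9 = 9
This matches the lower bound, so 9 is optimal.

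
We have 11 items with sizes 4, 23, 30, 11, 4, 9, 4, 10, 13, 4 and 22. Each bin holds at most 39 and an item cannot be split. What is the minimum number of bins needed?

4

Total = 30 + 23 + 22 + 13 + 11 + 10 + 9 + 4 + 4 + 4 + 4 = 134.
Lower bound: ⌈134/39⌉ = 4 bins.
A packing using 4 bins:
  bin 1: 30 + 9 = 39
  bin 2: 23 + 13 = 36
  bin 3: 22 + 11 + 4 = 37
  bin 4: 10 + 4 + 4 + 4 = 22
This matches the lower bound, so 4 is optimal.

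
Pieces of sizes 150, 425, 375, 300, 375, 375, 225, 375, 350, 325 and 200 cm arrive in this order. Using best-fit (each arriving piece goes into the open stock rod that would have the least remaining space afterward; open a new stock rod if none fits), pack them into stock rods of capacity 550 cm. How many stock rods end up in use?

8

  150 → stock rod 1 (new)  [load 150/550]
  425 → stock rod 2 (new)  [load 425/550]
  375 → stock rod 1  [load 525/550]
  300 → stock rod 3 (new)  [load 300/550]
  375 → stock rod 4 (new)  [load 375/550]
  375 → stock rod 5 (new)  [load 375/550]
  225 → stock rod 3  [load 525/550]
  375 → stock rod 6 (new)  [load 375/550]
  350 → stock rod 7 (new)  [load 350/550]
  325 → stock rod 8 (new)  [load 325/550]
  200 → stock rod 7  [load 550/550]
8 stock rods opened.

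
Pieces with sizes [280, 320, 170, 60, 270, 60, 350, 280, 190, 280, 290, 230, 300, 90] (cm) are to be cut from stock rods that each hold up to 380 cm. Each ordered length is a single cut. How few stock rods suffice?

Total = 350 + 320 + 300 + 290 + 280 + 280 + 280 + 270 + 230 + 190 + 170 + 90 + 60 + 60 = 3170 cm.
Lower bound: ⌈3170/380⌉ = 9 stock rods.
A packing using 10 stock rods:
  stock rod 1: 350 = 350
  stock rod 2: 320 + 60 = 380
  stock rod 3: 300 + 60 = 360
  stock rod 4: 290 + 90 = 380
  stock rod 5: 280 = 280
  stock rod 6: 280 = 280
  stock rod 7: 280 = 280
  stock rod 8: 270 = 270
  stock rod 9: 230 = 230
  stock rod 10: 190 + 170 = 360
No arrangement into 9 stock rods stays within capacity, so 10 is optimal.

10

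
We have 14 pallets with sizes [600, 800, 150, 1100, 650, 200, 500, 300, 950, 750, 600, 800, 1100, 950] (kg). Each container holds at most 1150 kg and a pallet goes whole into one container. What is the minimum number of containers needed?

10

Total = 1100 + 1100 + 950 + 950 + 800 + 800 + 750 + 650 + 600 + 600 + 500 + 300 + 200 + 150 = 9450 kg.
Lower bound: ⌈9450/1150⌉ = 9 containers.
Also, 10 pallets each exceed 575 kg, and no two of those can share a container, so at least 10 containers are needed.
A packing using 10 containers:
  container 1: 1100 = 1100
  container 2: 1100 = 1100
  container 3: 950 + 200 = 1150
  container 4: 950 + 150 = 1100
  container 5: 800 + 300 = 1100
  container 6: 800 = 800
  container 7: 750 = 750
  container 8: 650 + 500 = 1150
  container 9: 600 = 600
  container 10: 600 = 600
This matches the lower bound, so 10 is optimal.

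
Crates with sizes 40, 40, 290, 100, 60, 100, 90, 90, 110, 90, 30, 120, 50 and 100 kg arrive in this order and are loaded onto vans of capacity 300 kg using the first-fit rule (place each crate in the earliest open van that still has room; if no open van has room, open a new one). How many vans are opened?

5

  40 → van 1 (new)  [load 40/300]
  40 → van 1  [load 80/300]
  290 → van 2 (new)  [load 290/300]
  100 → van 1  [load 180/300]
  60 → van 1  [load 240/300]
  100 → van 3 (new)  [load 100/300]
  90 → van 3  [load 190/300]
  90 → van 3  [load 280/300]
  110 → van 4 (new)  [load 110/300]
  90 → van 4  [load 200/300]
  30 → van 1  [load 270/300]
  120 → van 5 (new)  [load 120/300]
  50 → van 4  [load 250/300]
  100 → van 5  [load 220/300]
5 vans opened.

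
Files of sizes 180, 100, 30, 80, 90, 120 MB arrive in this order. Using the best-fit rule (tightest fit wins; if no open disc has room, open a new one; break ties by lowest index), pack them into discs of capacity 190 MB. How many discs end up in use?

  180 → disc 1 (new)  [load 180/190]
  100 → disc 2 (new)  [load 100/190]
  30 → disc 2  [load 130/190]
  80 → disc 3 (new)  [load 80/190]
  90 → disc 3  [load 170/190]
  120 → disc 4 (new)  [load 120/190]
4 discs opened.

4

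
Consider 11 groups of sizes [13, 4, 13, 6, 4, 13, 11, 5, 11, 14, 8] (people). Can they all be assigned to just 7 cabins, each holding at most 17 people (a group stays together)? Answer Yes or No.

A valid assignment using 7 cabins:
  cabin 1: 14 = 14
  cabin 2: 13 + 4 = 17
  cabin 3: 13 + 4 = 17
  cabin 4: 13 = 13
  cabin 5: 11 + 6 = 17
  cabin 6: 11 + 5 = 16
  cabin 7: 8 = 8
Every load is within 17 people, so 7 cabins suffice.

Yes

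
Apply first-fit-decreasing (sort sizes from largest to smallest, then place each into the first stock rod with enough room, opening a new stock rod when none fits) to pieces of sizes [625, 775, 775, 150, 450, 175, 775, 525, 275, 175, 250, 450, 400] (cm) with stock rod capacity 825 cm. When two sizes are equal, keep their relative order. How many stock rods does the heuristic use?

Sorted descending: 775, 775, 775, 625, 525, 450, 450, 400, 275, 250, 175, 175, 150.
  775 → stock rod 1 (new)  [load 775/825]
  775 → stock rod 2 (new)  [load 775/825]
  775 → stock rod 3 (new)  [load 775/825]
  625 → stock rod 4 (new)  [load 625/825]
  525 → stock rod 5 (new)  [load 525/825]
  450 → stock rod 6 (new)  [load 450/825]
  450 → stock rod 7 (new)  [load 450/825]
  400 → stock rod 8 (new)  [load 400/825]
  275 → stock rod 5  [load 800/825]
  250 → stock rod 6  [load 700/825]
  175 → stock rod 4  [load 800/825]
  175 → stock rod 7  [load 625/825]
  150 → stock rod 7  [load 775/825]
8 stock rods opened.

8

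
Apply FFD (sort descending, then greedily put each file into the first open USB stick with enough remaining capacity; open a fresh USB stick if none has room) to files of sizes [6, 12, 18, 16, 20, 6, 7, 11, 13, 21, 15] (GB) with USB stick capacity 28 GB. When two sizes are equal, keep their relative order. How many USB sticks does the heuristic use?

Sorted descending: 21, 20, 18, 16, 15, 13, 12, 11, 7, 6, 6.
  21 → USB stick 1 (new)  [load 21/28]
  20 → USB stick 2 (new)  [load 20/28]
  18 → USB stick 3 (new)  [load 18/28]
  16 → USB stick 4 (new)  [load 16/28]
  15 → USB stick 5 (new)  [load 15/28]
  13 → USB stick 5  [load 28/28]
  12 → USB stick 4  [load 28/28]
  11 → USB stick 6 (new)  [load 11/28]
  7 → USB stick 1  [load 28/28]
  6 → USB stick 2  [load 26/28]
  6 → USB stick 3  [load 24/28]
6 USB sticks opened.

6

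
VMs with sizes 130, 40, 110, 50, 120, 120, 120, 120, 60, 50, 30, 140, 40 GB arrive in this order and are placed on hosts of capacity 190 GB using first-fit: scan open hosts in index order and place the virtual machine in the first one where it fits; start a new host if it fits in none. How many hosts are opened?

7

  130 → host 1 (new)  [load 130/190]
  40 → host 1  [load 170/190]
  110 → host 2 (new)  [load 110/190]
  50 → host 2  [load 160/190]
  120 → host 3 (new)  [load 120/190]
  120 → host 4 (new)  [load 120/190]
  120 → host 5 (new)  [load 120/190]
  120 → host 6 (new)  [load 120/190]
  60 → host 3  [load 180/190]
  50 → host 4  [load 170/190]
  30 → host 2  [load 190/190]
  140 → host 7 (new)  [load 140/190]
  40 → host 5  [load 160/190]
7 hosts opened.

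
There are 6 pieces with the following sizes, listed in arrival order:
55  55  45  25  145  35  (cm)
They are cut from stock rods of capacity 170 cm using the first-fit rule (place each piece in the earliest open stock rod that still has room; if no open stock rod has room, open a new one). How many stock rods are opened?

3

  55 → stock rod 1 (new)  [load 55/170]
  55 → stock rod 1  [load 110/170]
  45 → stock rod 1  [load 155/170]
  25 → stock rod 2 (new)  [load 25/170]
  145 → stock rod 2  [load 170/170]
  35 → stock rod 3 (new)  [load 35/170]
3 stock rods opened.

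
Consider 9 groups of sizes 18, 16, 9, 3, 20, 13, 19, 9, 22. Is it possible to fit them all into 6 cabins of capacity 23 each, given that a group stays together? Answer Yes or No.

Total = 129; ⌈129/23⌉ = 6.
The bound of 6 does not rule out 6, but exhaustive search shows no assignment into 6 cabins of capacity 23 exists — the minimum is 7.

No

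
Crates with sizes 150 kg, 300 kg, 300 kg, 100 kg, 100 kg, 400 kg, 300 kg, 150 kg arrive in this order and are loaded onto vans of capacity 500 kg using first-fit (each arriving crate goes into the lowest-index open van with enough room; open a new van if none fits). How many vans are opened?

  150 → van 1 (new)  [load 150/500]
  300 → van 1  [load 450/500]
  300 → van 2 (new)  [load 300/500]
  100 → van 2  [load 400/500]
  100 → van 2  [load 500/500]
  400 → van 3 (new)  [load 400/500]
  300 → van 4 (new)  [load 300/500]
  150 → van 4  [load 450/500]
4 vans opened.

4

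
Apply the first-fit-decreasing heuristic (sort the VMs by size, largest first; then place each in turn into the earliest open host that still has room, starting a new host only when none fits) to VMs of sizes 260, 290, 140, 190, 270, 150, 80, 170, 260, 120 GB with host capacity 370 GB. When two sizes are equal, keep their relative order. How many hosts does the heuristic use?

7

Sorted descending: 290, 270, 260, 260, 190, 170, 150, 140, 120, 80.
  290 → host 1 (new)  [load 290/370]
  270 → host 2 (new)  [load 270/370]
  260 → host 3 (new)  [load 260/370]
  260 → host 4 (new)  [load 260/370]
  190 → host 5 (new)  [load 190/370]
  170 → host 5  [load 360/370]
  150 → host 6 (new)  [load 150/370]
  140 → host 6  [load 290/370]
  120 → host 7 (new)  [load 120/370]
  80 → host 1  [load 370/370]
7 hosts opened.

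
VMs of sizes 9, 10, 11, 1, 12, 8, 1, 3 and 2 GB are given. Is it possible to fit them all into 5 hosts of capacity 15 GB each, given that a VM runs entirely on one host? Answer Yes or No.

A valid assignment using 5 hosts:
  host 1: 12 + 3 = 15
  host 2: 11 + 2 + 1 + 1 = 15
  host 3: 10 = 10
  host 4: 9 = 9
  host 5: 8 = 8
Every load is within 15 GB, so 5 hosts suffice.

Yes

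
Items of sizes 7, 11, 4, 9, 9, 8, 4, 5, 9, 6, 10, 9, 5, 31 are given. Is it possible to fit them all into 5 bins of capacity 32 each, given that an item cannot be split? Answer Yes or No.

A valid assignment using 4 bins:
  bin 1: 31 = 31
  bin 2: 11 + 10 + 7 + 4 = 32
  bin 3: 9 + 9 + 9 + 5 = 32
  bin 4: 9 + 8 + 6 + 5 + 4 = 32
That uses only 4 ≤ 5, so 5 bins are enough.

Yes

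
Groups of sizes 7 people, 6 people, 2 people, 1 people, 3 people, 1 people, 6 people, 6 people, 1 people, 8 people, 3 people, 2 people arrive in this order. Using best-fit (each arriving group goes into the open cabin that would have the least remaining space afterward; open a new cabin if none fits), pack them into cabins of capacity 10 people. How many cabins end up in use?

  7 → cabin 1 (new)  [load 7/10]
  6 → cabin 2 (new)  [load 6/10]
  2 → cabin 1  [load 9/10]
  1 → cabin 1  [load 10/10]
  3 → cabin 2  [load 9/10]
  1 → cabin 2  [load 10/10]
  6 → cabin 3 (new)  [load 6/10]
  6 → cabin 4 (new)  [load 6/10]
  1 → cabin 3  [load 7/10]
  8 → cabin 5 (new)  [load 8/10]
  3 → cabin 3  [load 10/10]
  2 → cabin 5  [load 10/10]
5 cabins opened.

5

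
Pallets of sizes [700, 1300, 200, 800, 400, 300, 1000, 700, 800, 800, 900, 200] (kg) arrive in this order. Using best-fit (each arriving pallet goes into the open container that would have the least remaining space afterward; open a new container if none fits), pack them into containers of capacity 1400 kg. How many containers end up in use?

  700 → container 1 (new)  [load 700/1400]
  1300 → container 2 (new)  [load 1300/1400]
  200 → container 1  [load 900/1400]
  800 → container 3 (new)  [load 800/1400]
  400 → container 1  [load 1300/1400]
  300 → container 3  [load 1100/1400]
  1000 → container 4 (new)  [load 1000/1400]
  700 → container 5 (new)  [load 700/1400]
  800 → container 6 (new)  [load 800/1400]
  800 → container 7 (new)  [load 800/1400]
  900 → container 8 (new)  [load 900/1400]
  200 → container 3  [load 1300/1400]
8 containers opened.

8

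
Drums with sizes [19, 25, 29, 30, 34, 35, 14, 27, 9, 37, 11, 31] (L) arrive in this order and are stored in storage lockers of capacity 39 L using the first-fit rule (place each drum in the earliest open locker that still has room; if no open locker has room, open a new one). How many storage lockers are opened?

  19 → locker 1 (new)  [load 19/39]
  25 → locker 2 (new)  [load 25/39]
  29 → locker 3 (new)  [load 29/39]
  30 → locker 4 (new)  [load 30/39]
  34 → locker 5 (new)  [load 34/39]
  35 → locker 6 (new)  [load 35/39]
  14 → locker 1  [load 33/39]
  27 → locker 7 (new)  [load 27/39]
  9 → locker 2  [load 34/39]
  37 → locker 8 (new)  [load 37/39]
  11 → locker 7  [load 38/39]
  31 → locker 9 (new)  [load 31/39]
9 storage lockers opened.

9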